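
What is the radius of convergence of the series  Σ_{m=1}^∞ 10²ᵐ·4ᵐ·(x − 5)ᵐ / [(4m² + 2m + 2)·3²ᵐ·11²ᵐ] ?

R = 1089/400

The ratio of consecutive coefficients is [(4m² + 2m + 2)/(4(m+1)² + 2(m+1) + 2)] · 100·4/(9·121) → 400/1089.
The series converges when 400/1089 · |x − 5| < 1, giving R = 1089/400.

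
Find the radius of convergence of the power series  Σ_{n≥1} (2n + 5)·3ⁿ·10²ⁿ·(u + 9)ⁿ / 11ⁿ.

Ratio test: |a_{n+1}/a_n| = [(2(n+1) + 5)/(2n + 5)] · 3·100/11 → 300/11 as n → ∞.
Hence the series converges for |u + 9| < 1/(300/11) = 11/300, so the radius of convergence is 11/300.

R = 11/300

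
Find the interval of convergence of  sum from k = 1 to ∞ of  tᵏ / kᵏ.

By the Cauchy root test, |a_k|^(1/k) = 1/k → 0.
The limit is 0 for every t, so R = ∞.

(−∞, ∞)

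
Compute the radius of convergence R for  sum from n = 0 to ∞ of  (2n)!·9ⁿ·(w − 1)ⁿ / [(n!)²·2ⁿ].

R = 1/18

Apply the ratio test: |a_{n+1}| / |a_n| = (2n+1)·(2n+2)/(n+1)² · 9/2, which tends to 18 as n → ∞.
Hence the series converges for |w − 1| < 1/(18) = 1/18, so the radius of convergence is 1/18.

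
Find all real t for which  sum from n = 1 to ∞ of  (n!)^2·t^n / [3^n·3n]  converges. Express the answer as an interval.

{0}

The ratio of consecutive coefficients is (n+1)² · 1/3 · 3n/3(n+1) → ∞.
The terms grow without bound for any t ≠ 0, so R = 0 (convergence only at t = 0).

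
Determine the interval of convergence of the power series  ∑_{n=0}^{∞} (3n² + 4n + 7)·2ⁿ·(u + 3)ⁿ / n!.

The ratio of consecutive coefficients is (3(n+1)² + 4(n+1) + 7)/(3n² + 4n + 7) · 2 · 1/(n+1) → 0.
The limit is 0, so the series converges for all u; R = ∞.

(−∞, ∞)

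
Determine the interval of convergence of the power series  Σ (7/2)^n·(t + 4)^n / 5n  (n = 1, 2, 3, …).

The ratio of consecutive coefficients is [5n/5(n+1)] · 7/2 → 7/2.
Convergence for |t + 4| · 7/2 < 1, i.e. |t + 4| < 2/7. So R = 2/7.
Endpoint t = -26/7: comparison with the harmonic series Σ 1/n shows the series diverges.
Check t = -30/7: the terms alternate in sign and decrease monotonically to 0 in absolute value (size ~ c/n), so the alternating series test gives convergence.

[-30/7, -26/7)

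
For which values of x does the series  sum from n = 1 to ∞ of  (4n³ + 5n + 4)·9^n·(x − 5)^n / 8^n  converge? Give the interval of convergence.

By the ratio test, |a_{n+1}/a_n| = [(4(n+1)³ + 5(n+1) + 4)/(4n³ + 5n + 4)] · 9/8 → 9/8.
Thus R = 1/(9/8) = 8/9.
Endpoint x = 53/9: the n-th term does not approach 0; divergence by the term test.
Endpoint x = 37/9: the n-th term does not approach 0; divergence by the term test.

(37/9, 53/9)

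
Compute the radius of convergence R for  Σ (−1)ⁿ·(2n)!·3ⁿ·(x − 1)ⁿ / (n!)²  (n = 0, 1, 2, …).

R = 1/12

Ratio test: |a_{n+1}/a_n| = (2n+1)·(2n+2)/(n+1)² · 3 → 12 as n → ∞.
Convergence for |x − 1| · 12 < 1, i.e. |x − 1| < 1/12. So R = 1/12.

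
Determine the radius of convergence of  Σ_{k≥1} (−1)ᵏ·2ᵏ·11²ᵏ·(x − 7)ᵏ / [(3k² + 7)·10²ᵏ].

R = 50/121

Ratio test: |a_{k+1}/a_k| = [(3k² + 7)/(3(k+1)² + 7)] · 2·121/100 → 121/50 as k → ∞.
Convergence for |x − 7| · 121/50 < 1, i.e. |x − 7| < 50/121. So R = 50/121.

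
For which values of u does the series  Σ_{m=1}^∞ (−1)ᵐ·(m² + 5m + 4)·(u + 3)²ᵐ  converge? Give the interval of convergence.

(-4, -2)

The ratio of consecutive coefficients is ((m+1)² + 5(m+1) + 4)/(m² + 5m + 4) → 1.
Successive powers of (u + 3) differ by 2, so the series converges when |u + 3|² · 1 < 1, i.e. |u + 3| < √(1) = 1. So R = 1.
Check u = -2: the m-th term does not approach 0; divergence by the term test.
At u = -4: the terms do not tend to 0, so the series diverges.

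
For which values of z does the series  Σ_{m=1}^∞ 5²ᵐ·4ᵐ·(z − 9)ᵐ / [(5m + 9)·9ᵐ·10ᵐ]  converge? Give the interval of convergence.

[81/10, 99/10)

Ratio test: |a_{m+1}/a_m| = [(5m + 9)/(5(m+1) + 9)] · 25·4/(9·10) → 10/9 as m → ∞.
Hence the series converges for |z − 9| < 1/(10/9) = 9/10, so the radius of convergence is 9/10.
Check z = 99/10: comparison with the harmonic series Σ 1/m shows the series diverges.
When z = 81/10, an alternating series whose terms decrease to 0 in absolute value, so it converges by the Leibniz criterion.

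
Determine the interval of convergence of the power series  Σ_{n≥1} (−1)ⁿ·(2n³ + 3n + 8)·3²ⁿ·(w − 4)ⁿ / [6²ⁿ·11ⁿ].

By the ratio test, |a_{n+1}/a_n| = [(2(n+1)³ + 3(n+1) + 8)/(2n³ + 3n + 8)] · 9/(36·11) → 1/44.
The series converges when 1/44 · |w − 4| < 1, giving R = 44.
Endpoint w = 48: the n-th term does not approach 0; divergence by the term test.
At w = -40: the terms have absolute value of order n³, which does not tend to 0, so the series diverges by the divergence test.

(-40, 48)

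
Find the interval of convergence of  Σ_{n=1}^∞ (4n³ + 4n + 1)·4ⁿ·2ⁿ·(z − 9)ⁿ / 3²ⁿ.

(63/8, 81/8)

Apply the ratio test: |a_{n+1}| / |a_n| = [(4(n+1)³ + 4(n+1) + 1)/(4n³ + 4n + 1)] · 4·2/9, which tends to 8/9 as n → ∞.
Convergence for |z − 9| · 8/9 < 1, i.e. |z − 9| < 9/8. So R = 9/8.
Check z = 81/8: the terms do not tend to 0, so the series diverges.
When z = 63/8, the n-th term does not approach 0; divergence by the term test.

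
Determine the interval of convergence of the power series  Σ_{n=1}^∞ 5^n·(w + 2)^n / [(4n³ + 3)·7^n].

[-17/5, -3/5]

Apply the ratio test: |a_{n+1}| / |a_n| = [(4n³ + 3)/(4(n+1)³ + 3)] · 5/7, which tends to 5/7 as n → ∞.
Thus R = 1/(5/7) = 7/5.
Check w = -3/5: the series is dominated by a constant times Σ 1/n³, which converges (p = 3 > 1).
At w = -17/5: absolute convergence follows by limit comparison with Σ 1/n³.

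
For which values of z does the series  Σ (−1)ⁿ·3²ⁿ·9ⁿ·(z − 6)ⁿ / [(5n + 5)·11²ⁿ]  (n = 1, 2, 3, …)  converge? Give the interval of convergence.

By the ratio test, |a_{n+1}/a_n| = [(5n + 5)/(5(n+1) + 5)] · 9·9/121 → 81/121.
Convergence for |z − 6| · 81/121 < 1, i.e. |z − 6| < 121/81. So R = 121/81.
At z = 607/81: an alternating series whose terms decrease to 0 in absolute value, so it converges by the Leibniz criterion.
Check z = 365/81: the terms are asymptotic to a nonzero constant times 1/n, so the series diverges by limit comparison with Σ 1/n.

(365/81, 607/81]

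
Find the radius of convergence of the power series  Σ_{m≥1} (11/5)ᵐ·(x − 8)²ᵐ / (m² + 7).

Ratio test: |a_{m+1}/a_m| = [(m² + 7)/((m+1)² + 7)] · 11/5 → 11/5 as m → ∞.
Successive powers of (x − 8) differ by 2, so the series converges when |x − 8|² · 11/5 < 1, i.e. |x − 8| < √(5/11). So R = √55/11.

R = √55/11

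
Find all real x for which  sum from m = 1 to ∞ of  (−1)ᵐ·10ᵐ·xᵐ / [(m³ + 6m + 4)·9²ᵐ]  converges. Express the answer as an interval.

Apply the ratio test: |a_{m+1}| / |a_m| = [(m³ + 6m + 4)/((m+1)³ + 6(m+1) + 4)] · 10/81, which tends to 10/81 as m → ∞.
Convergence for |x| · 10/81 < 1, i.e. |x| < 81/10. So R = 81/10.
Endpoint x = 81/10: the series is dominated by a constant times Σ 1/m³, which converges (p = 3 > 1).
Endpoint x = -81/10: the series is dominated by a constant times Σ 1/m³, which converges (p = 3 > 1).

[-81/10, 81/10]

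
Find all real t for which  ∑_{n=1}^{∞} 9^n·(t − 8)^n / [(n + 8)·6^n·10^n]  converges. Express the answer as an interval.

[4/3, 44/3)

The ratio of consecutive coefficients is [(n + 8)/((n+1) + 8)] · 9/(6·10) → 3/20.
Thus R = 1/(3/20) = 20/3.
Check t = 44/3: the terms behave like c/n; limit comparison with the harmonic series gives divergence.
At t = 4/3: an alternating series whose terms decrease to 0 in absolute value, so it converges by the Leibniz criterion.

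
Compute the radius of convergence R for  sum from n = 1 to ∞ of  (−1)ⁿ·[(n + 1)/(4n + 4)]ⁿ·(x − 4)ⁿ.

R = 4

By the Cauchy root test, |a_n|^(1/n) = (n + 1)/(4n + 4) → 1/4.
Thus R = 1/(1/4) = 4.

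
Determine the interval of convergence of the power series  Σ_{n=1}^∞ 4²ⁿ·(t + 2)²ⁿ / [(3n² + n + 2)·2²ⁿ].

[-5/2, -3/2]

Apply the ratio test: |a_{n+1}| / |a_n| = [(3n² + n + 2)/(3(n+1)² + (n+1) + 2)] · 16/4, which tends to 4 as n → ∞.
Successive powers of (t + 2) differ by 2, so the series converges when |t + 2|² · 4 < 1, i.e. |t + 2| < √(1/4) = 1/2. So R = 1/2.
When t = -3/2, absolute convergence follows by limit comparison with Σ 1/n².
Endpoint t = -5/2: absolute convergence follows by limit comparison with Σ 1/n².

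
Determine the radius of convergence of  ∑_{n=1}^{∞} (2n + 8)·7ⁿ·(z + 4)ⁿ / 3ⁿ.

R = 3/7

Ratio test: |a_{n+1}/a_n| = [(2(n+1) + 8)/(2n + 8)] · 7/3 → 7/3 as n → ∞.
Convergence for |z + 4| · 7/3 < 1, i.e. |z + 4| < 3/7. So R = 3/7.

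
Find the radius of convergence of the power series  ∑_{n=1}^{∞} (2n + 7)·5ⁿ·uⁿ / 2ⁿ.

R = 2/5

Apply the ratio test: |a_{n+1}| / |a_n| = [(2(n+1) + 7)/(2n + 7)] · 5/2, which tends to 5/2 as n → ∞.
Hence the series converges for |u| < 1/(5/2) = 2/5, so the radius of convergence is 2/5.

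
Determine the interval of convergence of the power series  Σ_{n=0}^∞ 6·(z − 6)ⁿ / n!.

(−∞, ∞)

By the ratio test, |a_{n+1}/a_n| = 6/6 · 1/(n+1) → 0.
Since the limit is 0 < 1 for every z, the series converges on all of ℝ and R = ∞.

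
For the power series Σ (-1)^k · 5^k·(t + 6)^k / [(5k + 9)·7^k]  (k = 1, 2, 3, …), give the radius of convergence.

R = 7/5

Apply the ratio test: |a_{k+1}| / |a_k| = [(5k + 9)/(5(k+1) + 9)] · 5/7, which tends to 5/7 as k → ∞.
The series converges when 5/7 · |t + 6| < 1, giving R = 7/5.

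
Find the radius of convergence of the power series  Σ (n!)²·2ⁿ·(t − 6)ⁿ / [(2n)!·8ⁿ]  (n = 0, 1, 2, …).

R = 16

By the ratio test, |a_{n+1}/a_n| = (n+1)²/[(2n+1)·(2n+2)] · 2/8 → 1/16.
The series converges when 1/16 · |t − 6| < 1, giving R = 16.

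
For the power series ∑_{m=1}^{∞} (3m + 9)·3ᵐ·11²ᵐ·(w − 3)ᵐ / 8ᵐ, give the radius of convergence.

R = 8/363

Ratio test: |a_{m+1}/a_m| = [(3(m+1) + 9)/(3m + 9)] · 3·121/8 → 363/8 as m → ∞.
The series converges when 363/8 · |w − 3| < 1, giving R = 8/363.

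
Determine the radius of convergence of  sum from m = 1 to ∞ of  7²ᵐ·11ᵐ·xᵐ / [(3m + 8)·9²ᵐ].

The ratio of consecutive coefficients is [(3m + 8)/(3(m+1) + 8)] · 49·11/81 → 539/81.
The series converges when 539/81 · |x| < 1, giving R = 81/539.

R = 81/539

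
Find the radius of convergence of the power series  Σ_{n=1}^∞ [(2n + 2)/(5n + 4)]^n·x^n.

R = 5/2

By the Cauchy root test, |a_n|^(1/n) = (2n + 2)/(5n + 4) → 2/5.
The series converges when 2/5 · |x| < 1, giving R = 5/2.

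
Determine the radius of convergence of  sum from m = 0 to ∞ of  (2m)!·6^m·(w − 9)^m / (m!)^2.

The ratio of consecutive coefficients is (2m+1)·(2m+2)/(m+1)² · 6 → 24.
The series converges when 24 · |w − 9| < 1, giving R = 1/24.

R = 1/24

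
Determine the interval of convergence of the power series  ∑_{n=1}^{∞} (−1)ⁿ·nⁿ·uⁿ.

{0}

By the Cauchy root test, |a_n|^(1/n) = n → ∞.
The root grows without bound, so R = 0 (convergence only at u = 0).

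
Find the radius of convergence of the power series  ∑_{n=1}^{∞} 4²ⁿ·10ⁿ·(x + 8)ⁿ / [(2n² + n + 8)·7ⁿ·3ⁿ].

R = 21/160

By the ratio test, |a_{n+1}/a_n| = [(2n² + n + 8)/(2(n+1)² + (n+1) + 8)] · 16·10/(7·3) → 160/21.
Convergence for |x + 8| · 160/21 < 1, i.e. |x + 8| < 21/160. So R = 21/160.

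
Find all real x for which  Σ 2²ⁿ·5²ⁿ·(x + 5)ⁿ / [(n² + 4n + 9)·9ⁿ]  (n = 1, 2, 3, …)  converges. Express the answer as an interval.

[-509/100, -491/100]

By the ratio test, |a_{n+1}/a_n| = [(n² + 4n + 9)/((n+1)² + 4(n+1) + 9)] · 4·25/9 → 100/9.
The series converges when 100/9 · |x + 5| < 1, giving R = 9/100.
Check x = -491/100: the terms are on the order of 1/n², so the series converges absolutely by comparison with the p-series (p = 2 > 1).
At x = -509/100: absolute convergence follows by limit comparison with Σ 1/n².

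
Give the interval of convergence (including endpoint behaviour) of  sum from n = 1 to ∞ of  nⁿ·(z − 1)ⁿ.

{1}

Root test: |a_n|^(1/n) = n → ∞.
The root grows without bound, so R = 0 (convergence only at z = 1).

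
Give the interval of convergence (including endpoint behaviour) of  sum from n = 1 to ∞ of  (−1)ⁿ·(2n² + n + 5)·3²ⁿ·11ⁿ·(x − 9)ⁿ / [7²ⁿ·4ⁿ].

(695/99, 1087/99)

By the ratio test, |a_{n+1}/a_n| = [(2(n+1)² + (n+1) + 5)/(2n² + n + 5)] · 9·11/(49·4) → 99/196.
Convergence for |x − 9| · 99/196 < 1, i.e. |x − 9| < 196/99. So R = 196/99.
Endpoint x = 1087/99: the n-th term does not approach 0; divergence by the term test.
When x = 695/99, the n-th term does not approach 0; divergence by the term test.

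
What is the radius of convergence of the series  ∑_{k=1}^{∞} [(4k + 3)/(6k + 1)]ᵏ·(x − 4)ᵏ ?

R = 3/2

Root test: |a_k|^(1/k) = (4k + 3)/(6k + 1) → 2/3.
The series converges when 2/3 · |x − 4| < 1, giving R = 3/2.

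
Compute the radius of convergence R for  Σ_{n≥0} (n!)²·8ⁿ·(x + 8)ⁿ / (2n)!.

The ratio of consecutive coefficients is (n+1)²/[(2n+1)·(2n+2)] · 8 → 2.
Thus R = 1/(2) = 1/2.

R = 1/2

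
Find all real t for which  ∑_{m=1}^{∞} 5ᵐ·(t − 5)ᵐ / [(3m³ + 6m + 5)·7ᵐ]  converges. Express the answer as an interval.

By the ratio test, |a_{m+1}/a_m| = [(3m³ + 6m + 5)/(3(m+1)³ + 6(m+1) + 5)] · 5/7 → 5/7.
Hence the series converges for |t − 5| < 1/(5/7) = 7/5, so the radius of convergence is 7/5.
When t = 32/5, the terms are on the order of 1/m³, so the series converges absolutely by comparison with the p-series (p = 3 > 1).
Check t = 18/5: the series is dominated by a constant times Σ 1/m³, which converges (p = 3 > 1).

[18/5, 32/5]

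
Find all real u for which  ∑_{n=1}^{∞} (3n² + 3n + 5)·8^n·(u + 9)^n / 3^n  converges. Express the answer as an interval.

Apply the ratio test: |a_{n+1}| / |a_n| = [(3(n+1)² + 3(n+1) + 5)/(3n² + 3n + 5)] · 8/3, which tends to 8/3 as n → ∞.
Convergence for |u + 9| · 8/3 < 1, i.e. |u + 9| < 3/8. So R = 3/8.
At u = -69/8: the terms do not tend to 0, so the series diverges.
When u = -75/8, the n-th term does not approach 0; divergence by the term test.

(-75/8, -69/8)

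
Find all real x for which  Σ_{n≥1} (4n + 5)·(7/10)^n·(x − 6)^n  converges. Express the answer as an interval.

Ratio test: |a_{n+1}/a_n| = [(4(n+1) + 5)/(4n + 5)] · 7/10 → 7/10 as n → ∞.
Convergence for |x − 6| · 7/10 < 1, i.e. |x − 6| < 10/7. So R = 10/7.
When x = 52/7, the terms have absolute value of order n, which does not tend to 0, so the series diverges by the divergence test.
Check x = 32/7: the terms do not tend to 0, so the series diverges.

(32/7, 52/7)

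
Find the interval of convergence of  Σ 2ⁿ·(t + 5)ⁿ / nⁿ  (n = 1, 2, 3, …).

Applying the root test, |a_n|^(1/n) = 2/n → 0.
The limit is 0 for every t, so R = ∞.

(−∞, ∞)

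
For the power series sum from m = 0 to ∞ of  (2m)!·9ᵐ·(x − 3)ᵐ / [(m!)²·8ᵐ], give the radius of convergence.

R = 2/9

Apply the ratio test: |a_{m+1}| / |a_m| = (2m+1)·(2m+2)/(m+1)² · 9/8, which tends to 9/2 as m → ∞.
The series converges when 9/2 · |x − 3| < 1, giving R = 2/9.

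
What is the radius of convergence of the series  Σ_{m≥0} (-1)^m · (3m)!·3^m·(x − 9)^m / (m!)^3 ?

By the ratio test, |a_{m+1}/a_m| = (3m+1)·(3m+2)·(3m+3)/(m+1)³ · 3 → 81.
Convergence for |x − 9| · 81 < 1, i.e. |x − 9| < 1/81. So R = 1/81.

R = 1/81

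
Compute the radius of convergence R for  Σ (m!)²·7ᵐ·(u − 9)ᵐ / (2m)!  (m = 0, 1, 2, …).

R = 4/7

The ratio of consecutive coefficients is (m+1)²/[(2m+1)·(2m+2)] · 7 → 7/4.
Thus R = 1/(7/4) = 4/7.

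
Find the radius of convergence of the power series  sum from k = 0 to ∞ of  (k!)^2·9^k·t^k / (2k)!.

The ratio of consecutive coefficients is (k+1)²/[(2k+1)·(2k+2)] · 9 → 9/4.
Convergence for |t| · 9/4 < 1, i.e. |t| < 4/9. So R = 4/9.

R = 4/9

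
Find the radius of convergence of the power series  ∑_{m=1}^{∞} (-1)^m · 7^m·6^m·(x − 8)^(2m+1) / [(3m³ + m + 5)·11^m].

R = √462/42

The ratio of consecutive coefficients is [(3m³ + m + 5)/(3(m+1)³ + (m+1) + 5)] · 7·6/11 → 42/11.
Successive powers of (x − 8) differ by 2, so the series converges when |x − 8|² · 42/11 < 1, i.e. |x − 8| < √(11/42). So R = √462/42.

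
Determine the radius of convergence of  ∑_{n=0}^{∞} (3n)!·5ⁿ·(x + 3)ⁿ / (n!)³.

By the ratio test, |a_{n+1}/a_n| = (3n+1)·(3n+2)·(3n+3)/(n+1)³ · 5 → 135.
The series converges when 135 · |x + 3| < 1, giving R = 1/135.

R = 1/135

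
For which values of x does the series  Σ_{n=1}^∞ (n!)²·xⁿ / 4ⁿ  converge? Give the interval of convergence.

{0}

Apply the ratio test: |a_{n+1}| / |a_n| = (n+1)² · 1/4, which tends to ∞ as n → ∞.
The ratio grows without bound, so the series diverges whenever x ≠ 0; it converges only at x = 0. R = 0.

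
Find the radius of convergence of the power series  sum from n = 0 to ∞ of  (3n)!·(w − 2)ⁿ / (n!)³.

R = 1/27

Apply the ratio test: |a_{n+1}| / |a_n| = (3n+1)·(3n+2)·(3n+3)/(n+1)³, which tends to 27 as n → ∞.
Thus R = 1/(27) = 1/27.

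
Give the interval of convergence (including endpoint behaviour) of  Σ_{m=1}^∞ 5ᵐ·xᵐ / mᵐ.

By the Cauchy root test, |a_m|^(1/m) = 5/m → 0.
The limit is 0 for every x, so R = ∞.

(−∞, ∞)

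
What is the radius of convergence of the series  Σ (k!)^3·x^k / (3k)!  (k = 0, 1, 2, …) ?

By the ratio test, |a_{k+1}/a_k| = (k+1)³/[(3k+1)·(3k+2)·(3k+3)] → 1/27.
Thus R = 1/(1/27) = 27.

R = 27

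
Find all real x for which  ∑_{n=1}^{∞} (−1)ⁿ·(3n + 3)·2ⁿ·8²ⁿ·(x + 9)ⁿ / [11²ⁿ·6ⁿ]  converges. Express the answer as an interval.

Ratio test: |a_{n+1}/a_n| = [(3(n+1) + 3)/(3n + 3)] · 2·64/(121·6) → 64/363 as n → ∞.
Thus R = 1/(64/363) = 363/64.
At x = -213/64: the n-th term does not approach 0; divergence by the term test.
At x = -939/64: the n-th term does not approach 0; divergence by the term test.

(-939/64, -213/64)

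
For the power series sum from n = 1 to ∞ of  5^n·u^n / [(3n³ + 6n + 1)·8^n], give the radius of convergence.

Apply the ratio test: |a_{n+1}| / |a_n| = [(3n³ + 6n + 1)/(3(n+1)³ + 6(n+1) + 1)] · 5/8, which tends to 5/8 as n → ∞.
Thus R = 1/(5/8) = 8/5.

R = 8/5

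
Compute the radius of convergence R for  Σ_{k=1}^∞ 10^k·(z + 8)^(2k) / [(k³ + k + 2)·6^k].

By the ratio test, |a_{k+1}/a_k| = [(k³ + k + 2)/((k+1)³ + (k+1) + 2)] · 10/6 → 5/3.
Successive powers of (z + 8) differ by 2, so the series converges when |z + 8|² · 5/3 < 1, i.e. |z + 8| < √(3/5). So R = √15/5.

R = √15/5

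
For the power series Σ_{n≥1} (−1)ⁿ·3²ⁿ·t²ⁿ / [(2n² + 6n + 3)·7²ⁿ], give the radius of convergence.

R = 7/3

The ratio of consecutive coefficients is [(2n² + 6n + 3)/(2(n+1)² + 6(n+1) + 3)] · 9/49 → 9/49.
Writing y = t², the series in y has radius 49/9, so |t| < √(49/9) = 7/3 and R = 7/3.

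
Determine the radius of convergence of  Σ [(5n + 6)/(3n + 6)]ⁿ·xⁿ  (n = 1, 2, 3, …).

R = 3/5

By the Cauchy root test, |a_n|^(1/n) = (5n + 6)/(3n + 6) → 5/3.
Hence the series converges for |x| < 1/(5/3) = 3/5, so the radius of convergence is 3/5.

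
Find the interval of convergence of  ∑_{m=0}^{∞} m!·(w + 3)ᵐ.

Apply the ratio test: |a_{m+1}| / |a_m| = (m+1), which tends to ∞ as m → ∞.
The terms grow without bound for any (w + 3) ≠ 0, so R = 0 (convergence only at w = -3).

{-3}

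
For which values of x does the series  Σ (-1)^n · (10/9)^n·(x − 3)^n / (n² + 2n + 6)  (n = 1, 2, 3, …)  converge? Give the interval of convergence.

Apply the ratio test: |a_{n+1}| / |a_n| = [(n² + 2n + 6)/((n+1)² + 2(n+1) + 6)] · 10/9, which tends to 10/9 as n → ∞.
Hence the series converges for |x − 3| < 1/(10/9) = 9/10, so the radius of convergence is 9/10.
When x = 39/10, the series is dominated by a constant times Σ 1/n², which converges (p = 2 > 1).
Check x = 21/10: absolute convergence follows by limit comparison with Σ 1/n².

[21/10, 39/10]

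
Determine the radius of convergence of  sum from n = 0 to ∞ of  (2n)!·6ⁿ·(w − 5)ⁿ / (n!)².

Ratio test: |a_{n+1}/a_n| = (2n+1)·(2n+2)/(n+1)² · 6 → 24 as n → ∞.
The series converges when 24 · |w − 5| < 1, giving R = 1/24.

R = 1/24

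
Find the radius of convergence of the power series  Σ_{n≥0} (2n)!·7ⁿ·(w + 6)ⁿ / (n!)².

R = 1/28

Ratio test: |a_{n+1}/a_n| = (2n+1)·(2n+2)/(n+1)² · 7 → 28 as n → ∞.
Convergence for |w + 6| · 28 < 1, i.e. |w + 6| < 1/28. So R = 1/28.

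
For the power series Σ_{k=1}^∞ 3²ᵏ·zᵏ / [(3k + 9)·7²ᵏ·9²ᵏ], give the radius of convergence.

R = 441

By the ratio test, |a_{k+1}/a_k| = [(3k + 9)/(3(k+1) + 9)] · 9/(49·81) → 1/441.
Hence the series converges for |z| < 1/(1/441) = 441, so the radius of convergence is 441.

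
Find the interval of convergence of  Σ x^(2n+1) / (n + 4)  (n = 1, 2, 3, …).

(-1, 1)

By the ratio test, |a_{n+1}/a_n| = (n + 4)/((n+1) + 4) → 1.
Successive powers of x differ by 2, so the series converges when |x|² · 1 < 1, i.e. |x| < √(1) = 1. So R = 1.
When x = 1, comparison with the harmonic series Σ 1/n shows the series diverges.
When x = -1, comparison with the harmonic series Σ 1/n shows the series diverges.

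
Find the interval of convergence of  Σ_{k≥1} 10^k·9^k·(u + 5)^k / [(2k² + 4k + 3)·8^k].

[-229/45, -221/45]

Ratio test: |a_{k+1}/a_k| = [(2k² + 4k + 3)/(2(k+1)² + 4(k+1) + 3)] · 10·9/8 → 45/4 as k → ∞.
The series converges when 45/4 · |u + 5| < 1, giving R = 4/45.
Check u = -221/45: absolute convergence follows by limit comparison with Σ 1/k².
Endpoint u = -229/45: the series is dominated by a constant times Σ 1/k², which converges (p = 2 > 1).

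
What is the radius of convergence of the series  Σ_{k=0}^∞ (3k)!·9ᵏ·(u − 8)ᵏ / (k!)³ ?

R = 1/243

The ratio of consecutive coefficients is (3k+1)·(3k+2)·(3k+3)/(k+1)³ · 9 → 243.
The series converges when 243 · |u − 8| < 1, giving R = 1/243.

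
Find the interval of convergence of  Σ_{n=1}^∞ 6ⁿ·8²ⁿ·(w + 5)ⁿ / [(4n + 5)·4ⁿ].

[-481/96, -479/96)

By the ratio test, |a_{n+1}/a_n| = [(4n + 5)/(4(n+1) + 5)] · 6·64/4 → 96.
Hence the series converges for |w + 5| < 1/(96) = 1/96, so the radius of convergence is 1/96.
Check w = -479/96: the terms behave like c/n; limit comparison with the harmonic series gives divergence.
At w = -481/96: the terms alternate in sign and decrease monotonically to 0 in absolute value (size ~ c/n), so the alternating series test gives convergence.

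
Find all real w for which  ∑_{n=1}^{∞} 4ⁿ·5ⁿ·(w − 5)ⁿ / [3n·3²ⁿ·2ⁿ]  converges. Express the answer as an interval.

[41/10, 59/10)

The ratio of consecutive coefficients is [3n/3(n+1)] · 4·5/(9·2) → 10/9.
Thus R = 1/(10/9) = 9/10.
At w = 59/10: comparison with the harmonic series Σ 1/n shows the series diverges.
Check w = 41/10: the terms alternate in sign and decrease monotonically to 0 in absolute value (size ~ c/n), so the alternating series test gives convergence.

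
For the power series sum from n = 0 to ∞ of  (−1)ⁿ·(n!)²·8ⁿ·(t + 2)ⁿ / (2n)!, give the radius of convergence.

R = 1/2

The ratio of consecutive coefficients is (n+1)²/[(2n+1)·(2n+2)] · 8 → 2.
Thus R = 1/(2) = 1/2.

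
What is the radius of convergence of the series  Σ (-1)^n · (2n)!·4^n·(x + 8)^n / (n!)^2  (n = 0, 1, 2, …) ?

R = 1/16

Apply the ratio test: |a_{n+1}| / |a_n| = (2n+1)·(2n+2)/(n+1)² · 4, which tends to 16 as n → ∞.
The series converges when 16 · |x + 8| < 1, giving R = 1/16.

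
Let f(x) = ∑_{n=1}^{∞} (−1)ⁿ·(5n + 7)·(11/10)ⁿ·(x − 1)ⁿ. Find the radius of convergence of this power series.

R = 10/11

By the ratio test, |a_{n+1}/a_n| = [(5(n+1) + 7)/(5n + 7)] · 11/10 → 11/10.
Hence the series converges for |x − 1| < 1/(11/10) = 10/11, so the radius of convergence is 10/11.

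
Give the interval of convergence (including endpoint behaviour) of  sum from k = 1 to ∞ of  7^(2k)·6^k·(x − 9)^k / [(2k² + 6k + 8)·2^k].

[1322/147, 1324/147]

The ratio of consecutive coefficients is [(2k² + 6k + 8)/(2(k+1)² + 6(k+1) + 8)] · 49·6/2 → 147.
Convergence for |x − 9| · 147 < 1, i.e. |x − 9| < 1/147. So R = 1/147.
Endpoint x = 1324/147: the terms are on the order of 1/k², so the series converges absolutely by comparison with the p-series (p = 2 > 1).
Check x = 1322/147: absolute convergence follows by limit comparison with Σ 1/k².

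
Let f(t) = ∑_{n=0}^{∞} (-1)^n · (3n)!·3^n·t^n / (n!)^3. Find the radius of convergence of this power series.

R = 1/81

By the ratio test, |a_{n+1}/a_n| = (3n+1)·(3n+2)·(3n+3)/(n+1)³ · 3 → 81.
Convergence for |t| · 81 < 1, i.e. |t| < 1/81. So R = 1/81.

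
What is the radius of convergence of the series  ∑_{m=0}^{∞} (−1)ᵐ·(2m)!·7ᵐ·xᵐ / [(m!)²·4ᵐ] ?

By the ratio test, |a_{m+1}/a_m| = (2m+1)·(2m+2)/(m+1)² · 7/4 → 7.
The series converges when 7 · |x| < 1, giving R = 1/7.

R = 1/7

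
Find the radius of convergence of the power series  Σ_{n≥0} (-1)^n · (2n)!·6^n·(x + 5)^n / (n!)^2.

R = 1/24

By the ratio test, |a_{n+1}/a_n| = (2n+1)·(2n+2)/(n+1)² · 6 → 24.
Hence the series converges for |x + 5| < 1/(24) = 1/24, so the radius of convergence is 1/24.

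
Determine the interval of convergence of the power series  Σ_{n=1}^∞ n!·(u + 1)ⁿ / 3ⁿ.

By the ratio test, |a_{n+1}/a_n| = (n+1) · 1/3 → ∞.
Since the ratio → ∞, the series diverges for every u ≠ -1, and R = 0.

{-1}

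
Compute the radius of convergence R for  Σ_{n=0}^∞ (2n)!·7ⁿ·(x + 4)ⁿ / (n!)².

R = 1/28

Ratio test: |a_{n+1}/a_n| = (2n+1)·(2n+2)/(n+1)² · 7 → 28 as n → ∞.
The series converges when 28 · |x + 4| < 1, giving R = 1/28.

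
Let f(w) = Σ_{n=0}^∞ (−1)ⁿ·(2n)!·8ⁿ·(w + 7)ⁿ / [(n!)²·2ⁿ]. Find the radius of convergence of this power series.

R = 1/16

Apply the ratio test: |a_{n+1}| / |a_n| = (2n+1)·(2n+2)/(n+1)² · 8/2, which tends to 16 as n → ∞.
Convergence for |w + 7| · 16 < 1, i.e. |w + 7| < 1/16. So R = 1/16.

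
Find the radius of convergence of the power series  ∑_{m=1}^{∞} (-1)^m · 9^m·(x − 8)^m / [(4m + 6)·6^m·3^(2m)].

Ratio test: |a_{m+1}/a_m| = [(4m + 6)/(4(m+1) + 6)] · 9/(6·9) → 1/6 as m → ∞.
Thus R = 1/(1/6) = 6.

R = 6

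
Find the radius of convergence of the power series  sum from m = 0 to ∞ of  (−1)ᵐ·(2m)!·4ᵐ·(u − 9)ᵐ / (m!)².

Ratio test: |a_{m+1}/a_m| = (2m+1)·(2m+2)/(m+1)² · 4 → 16 as m → ∞.
Thus R = 1/(16) = 1/16.

R = 1/16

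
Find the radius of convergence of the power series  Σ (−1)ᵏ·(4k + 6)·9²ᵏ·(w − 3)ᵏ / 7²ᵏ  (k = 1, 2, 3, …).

R = 49/81

The ratio of consecutive coefficients is [(4(k+1) + 6)/(4k + 6)] · 81/49 → 81/49.
Thus R = 1/(81/49) = 49/81.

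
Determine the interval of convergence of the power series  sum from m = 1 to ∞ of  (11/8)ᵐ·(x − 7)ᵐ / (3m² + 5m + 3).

[69/11, 85/11]

Apply the ratio test: |a_{m+1}| / |a_m| = [(3m² + 5m + 3)/(3(m+1)² + 5(m+1) + 3)] · 11/8, which tends to 11/8 as m → ∞.
Convergence for |x − 7| · 11/8 < 1, i.e. |x − 7| < 8/11. So R = 8/11.
When x = 85/11, the terms are on the order of 1/m², so the series converges absolutely by comparison with the p-series (p = 2 > 1).
Endpoint x = 69/11: the terms are on the order of 1/m², so the series converges absolutely by comparison with the p-series (p = 2 > 1).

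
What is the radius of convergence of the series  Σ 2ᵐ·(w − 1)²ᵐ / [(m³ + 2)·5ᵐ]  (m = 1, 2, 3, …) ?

R = √10/2

Ratio test: |a_{m+1}/a_m| = [(m³ + 2)/((m+1)³ + 2)] · 2/5 → 2/5 as m → ∞.
Successive powers of (w − 1) differ by 2, so the series converges when |w − 1|² · 2/5 < 1, i.e. |w − 1| < √(5/2). So R = √10/2.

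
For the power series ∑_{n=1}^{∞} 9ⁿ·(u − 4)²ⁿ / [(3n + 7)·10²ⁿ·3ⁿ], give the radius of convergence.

The ratio of consecutive coefficients is [(3n + 7)/(3(n+1) + 7)] · 9/(100·3) → 3/100.
Since the exponent of (u − 4) increases by 2 each term, convergence requires |u − 4|² < 100/3, hence R = 10√3/3.

R = 10√3/3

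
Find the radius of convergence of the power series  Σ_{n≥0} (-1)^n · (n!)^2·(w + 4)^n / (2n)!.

Ratio test: |a_{n+1}/a_n| = (n+1)²/[(2n+1)·(2n+2)] → 1/4 as n → ∞.
Thus R = 1/(1/4) = 4.

R = 4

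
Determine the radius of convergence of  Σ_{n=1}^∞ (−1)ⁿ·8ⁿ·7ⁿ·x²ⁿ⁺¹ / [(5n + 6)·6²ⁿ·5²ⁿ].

R = 15√14/14

By the ratio test, |a_{n+1}/a_n| = [(5n + 6)/(5(n+1) + 6)] · 8·7/(36·25) → 14/225.
Successive powers of x differ by 2, so the series converges when |x|² · 14/225 < 1, i.e. |x| < √(225/14). So R = 15√14/14.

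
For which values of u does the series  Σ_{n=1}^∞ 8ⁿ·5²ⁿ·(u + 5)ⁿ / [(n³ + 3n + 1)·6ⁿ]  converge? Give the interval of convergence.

Apply the ratio test: |a_{n+1}| / |a_n| = [(n³ + 3n + 1)/((n+1)³ + 3(n+1) + 1)] · 8·25/6, which tends to 100/3 as n → ∞.
Convergence for |u + 5| · 100/3 < 1, i.e. |u + 5| < 3/100. So R = 3/100.
At u = -497/100: the series is dominated by a constant times Σ 1/n³, which converges (p = 3 > 1).
At u = -503/100: the terms are on the order of 1/n³, so the series converges absolutely by comparison with the p-series (p = 3 > 1).

[-503/100, -497/100]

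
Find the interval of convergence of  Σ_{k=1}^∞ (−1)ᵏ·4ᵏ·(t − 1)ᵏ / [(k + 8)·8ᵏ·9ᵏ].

By the ratio test, |a_{k+1}/a_k| = [(k + 8)/((k+1) + 8)] · 4/(8·9) → 1/18.
The series converges when 1/18 · |t − 1| < 1, giving R = 18.
When t = 19, an alternating series whose terms decrease to 0 in absolute value, so it converges by the Leibniz criterion.
When t = -17, the terms are asymptotic to a nonzero constant times 1/k, so the series diverges by limit comparison with Σ 1/k.

(-17, 19]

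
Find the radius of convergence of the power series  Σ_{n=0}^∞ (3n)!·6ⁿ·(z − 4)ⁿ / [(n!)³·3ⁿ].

Ratio test: |a_{n+1}/a_n| = (3n+1)·(3n+2)·(3n+3)/(n+1)³ · 6/3 → 54 as n → ∞.
Hence the series converges for |z − 4| < 1/(54) = 1/54, so the radius of convergence is 1/54.

R = 1/54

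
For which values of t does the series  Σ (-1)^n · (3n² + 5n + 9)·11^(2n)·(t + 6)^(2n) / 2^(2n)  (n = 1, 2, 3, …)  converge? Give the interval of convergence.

By the ratio test, |a_{n+1}/a_n| = [(3(n+1)² + 5(n+1) + 9)/(3n² + 5n + 9)] · 121/4 → 121/4.
Writing y = (t + 6)², the series in y has radius 4/121, so |t + 6| < √(4/121) = 2/11 and R = 2/11.
When t = -64/11, the n-th term does not approach 0; divergence by the term test.
At t = -68/11: the n-th term does not approach 0; divergence by the term test.

(-68/11, -64/11)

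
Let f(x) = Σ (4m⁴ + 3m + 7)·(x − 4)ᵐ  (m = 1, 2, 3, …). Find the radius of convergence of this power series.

Apply the ratio test: |a_{m+1}| / |a_m| = (4(m+1)⁴ + 3(m+1) + 7)/(4m⁴ + 3m + 7), which tends to 1 as m → ∞.
Convergence for |x − 4| < 1, so R = 1.

R = 1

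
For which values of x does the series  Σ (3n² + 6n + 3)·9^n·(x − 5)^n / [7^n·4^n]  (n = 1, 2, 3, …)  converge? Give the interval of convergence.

The ratio of consecutive coefficients is [(3(n+1)² + 6(n+1) + 3)/(3n² + 6n + 3)] · 9/(7·4) → 9/28.
Hence the series converges for |x − 5| < 1/(9/28) = 28/9, so the radius of convergence is 28/9.
Endpoint x = 73/9: the terms have absolute value of order n², which does not tend to 0, so the series diverges by the divergence test.
Check x = 17/9: the n-th term does not approach 0; divergence by the term test.

(17/9, 73/9)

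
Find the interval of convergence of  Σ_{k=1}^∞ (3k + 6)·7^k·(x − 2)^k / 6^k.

By the ratio test, |a_{k+1}/a_k| = [(3(k+1) + 6)/(3k + 6)] · 7/6 → 7/6.
Convergence for |x − 2| · 7/6 < 1, i.e. |x − 2| < 6/7. So R = 6/7.
Check x = 20/7: the k-th term does not approach 0; divergence by the term test.
Check x = 8/7: the k-th term does not approach 0; divergence by the term test.

(8/7, 20/7)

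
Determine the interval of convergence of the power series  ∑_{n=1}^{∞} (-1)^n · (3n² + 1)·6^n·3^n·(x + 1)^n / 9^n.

The ratio of consecutive coefficients is [(3(n+1)² + 1)/(3n² + 1)] · 6·3/9 → 2.
Hence the series converges for |x + 1| < 1/(2) = 1/2, so the radius of convergence is 1/2.
At x = -1/2: the terms do not tend to 0, so the series diverges.
When x = -3/2, the terms have absolute value of order n², which does not tend to 0, so the series diverges by the divergence test.

(-3/2, -1/2)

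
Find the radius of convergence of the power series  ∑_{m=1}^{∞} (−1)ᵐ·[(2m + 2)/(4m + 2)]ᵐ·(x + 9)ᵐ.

R = 2

Root test: |a_m|^(1/m) = (2m + 2)/(4m + 2) → 1/2.
The series converges when 1/2 · |x + 9| < 1, giving R = 2.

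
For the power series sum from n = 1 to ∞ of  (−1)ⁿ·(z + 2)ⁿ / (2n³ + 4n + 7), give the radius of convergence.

R = 1

By the ratio test, |a_{n+1}/a_n| = (2n³ + 4n + 7)/(2(n+1)³ + 4(n+1) + 7) → 1.
Hence R = 1.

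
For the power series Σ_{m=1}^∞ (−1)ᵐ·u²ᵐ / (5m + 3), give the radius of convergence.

Ratio test: |a_{m+1}/a_m| = (5m + 3)/(5(m+1) + 3) → 1 as m → ∞.
Since the exponent of u increases by 2 each term, convergence requires |u|² < 1, hence R = 1.

R = 1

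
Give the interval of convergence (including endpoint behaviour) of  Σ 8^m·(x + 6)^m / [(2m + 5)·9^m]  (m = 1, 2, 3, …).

[-57/8, -39/8)

By the ratio test, |a_{m+1}/a_m| = [(2m + 5)/(2(m+1) + 5)] · 8/9 → 8/9.
Thus R = 1/(8/9) = 9/8.
At x = -39/8: the terms behave like c/m; limit comparison with the harmonic series gives divergence.
Endpoint x = -57/8: convergence follows from the alternating series test (terms decrease monotonically to 0).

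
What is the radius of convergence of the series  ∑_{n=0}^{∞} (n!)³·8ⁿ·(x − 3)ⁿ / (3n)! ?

R = 27/8

Apply the ratio test: |a_{n+1}| / |a_n| = (n+1)³/[(3n+1)·(3n+2)·(3n+3)] · 8, which tends to 8/27 as n → ∞.
Thus R = 1/(8/27) = 27/8.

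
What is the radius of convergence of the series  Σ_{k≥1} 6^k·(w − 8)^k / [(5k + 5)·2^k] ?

Ratio test: |a_{k+1}/a_k| = [(5k + 5)/(5(k+1) + 5)] · 6/2 → 3 as k → ∞.
Hence the series converges for |w − 8| < 1/(3) = 1/3, so the radius of convergence is 1/3.

R = 1/3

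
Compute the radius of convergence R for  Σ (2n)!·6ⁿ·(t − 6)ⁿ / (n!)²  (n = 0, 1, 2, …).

Ratio test: |a_{n+1}/a_n| = (2n+1)·(2n+2)/(n+1)² · 6 → 24 as n → ∞.
Hence the series converges for |t − 6| < 1/(24) = 1/24, so the radius of convergence is 1/24.

R = 1/24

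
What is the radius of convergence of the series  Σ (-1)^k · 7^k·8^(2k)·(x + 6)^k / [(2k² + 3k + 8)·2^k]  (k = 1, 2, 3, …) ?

R = 1/224

Ratio test: |a_{k+1}/a_k| = [(2k² + 3k + 8)/(2(k+1)² + 3(k+1) + 8)] · 7·64/2 → 224 as k → ∞.
Convergence for |x + 6| · 224 < 1, i.e. |x + 6| < 1/224. So R = 1/224.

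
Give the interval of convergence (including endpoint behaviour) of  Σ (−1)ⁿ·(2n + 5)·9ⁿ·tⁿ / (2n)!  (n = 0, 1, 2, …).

(−∞, ∞)

The ratio of consecutive coefficients is (2(n+1) + 5)/(2n + 5) · 9 · 1/[(2n+1)·(2n+2)] → 0.
Since the limit is 0 < 1 for every t, the series converges on all of ℝ and R = ∞.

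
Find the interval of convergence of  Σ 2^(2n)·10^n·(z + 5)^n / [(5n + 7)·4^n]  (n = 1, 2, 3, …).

[-51/10, -49/10)

Apply the ratio test: |a_{n+1}| / |a_n| = [(5n + 7)/(5(n+1) + 7)] · 4·10/4, which tends to 10 as n → ∞.
Thus R = 1/(10) = 1/10.
Endpoint z = -49/10: the terms behave like c/n; limit comparison with the harmonic series gives divergence.
Endpoint z = -51/10: the terms alternate in sign and decrease monotonically to 0 in absolute value (size ~ c/n), so the alternating series test gives convergence.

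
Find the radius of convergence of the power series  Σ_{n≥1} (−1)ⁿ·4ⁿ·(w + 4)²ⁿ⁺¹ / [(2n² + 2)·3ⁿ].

The ratio of consecutive coefficients is [(2n² + 2)/(2(n+1)² + 2)] · 4/3 → 4/3.
Writing y = (w + 4)², the series in y has radius 3/4, so |w + 4| < √(3/4) and R = √3/2.

R = √3/2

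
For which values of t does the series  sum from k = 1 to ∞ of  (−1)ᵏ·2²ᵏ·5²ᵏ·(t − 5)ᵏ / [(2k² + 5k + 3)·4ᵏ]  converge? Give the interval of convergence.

Apply the ratio test: |a_{k+1}| / |a_k| = [(2k² + 5k + 3)/(2(k+1)² + 5(k+1) + 3)] · 4·25/4, which tends to 25 as k → ∞.
Convergence for |t − 5| · 25 < 1, i.e. |t − 5| < 1/25. So R = 1/25.
Check t = 126/25: the terms are on the order of 1/k², so the series converges absolutely by comparison with the p-series (p = 2 > 1).
At t = 124/25: the terms are on the order of 1/k², so the series converges absolutely by comparison with the p-series (p = 2 > 1).

[124/25, 126/25]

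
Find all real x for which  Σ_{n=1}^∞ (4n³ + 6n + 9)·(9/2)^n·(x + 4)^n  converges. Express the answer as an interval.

Ratio test: |a_{n+1}/a_n| = [(4(n+1)³ + 6(n+1) + 9)/(4n³ + 6n + 9)] · 9/2 → 9/2 as n → ∞.
The series converges when 9/2 · |x + 4| < 1, giving R = 2/9.
Endpoint x = -34/9: the terms do not tend to 0, so the series diverges.
Check x = -38/9: the terms have absolute value of order n³, which does not tend to 0, so the series diverges by the divergence test.

(-38/9, -34/9)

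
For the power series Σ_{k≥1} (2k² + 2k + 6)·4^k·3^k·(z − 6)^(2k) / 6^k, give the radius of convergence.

R = √2/2

By the ratio test, |a_{k+1}/a_k| = [(2(k+1)² + 2(k+1) + 6)/(2k² + 2k + 6)] · 4·3/6 → 2.
Successive powers of (z − 6) differ by 2, so the series converges when |z − 6|² · 2 < 1, i.e. |z − 6| < √(1/2). So R = √2/2.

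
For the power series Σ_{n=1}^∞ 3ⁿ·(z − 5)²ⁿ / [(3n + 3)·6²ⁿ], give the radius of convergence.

By the ratio test, |a_{n+1}/a_n| = [(3n + 3)/(3(n+1) + 3)] · 3/36 → 1/12.
Since the exponent of (z − 5) increases by 2 each term, convergence requires |z − 5|² < 12, hence R = 2√3.

R = 2√3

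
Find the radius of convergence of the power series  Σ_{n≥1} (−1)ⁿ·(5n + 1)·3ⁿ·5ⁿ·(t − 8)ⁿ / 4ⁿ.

By the ratio test, |a_{n+1}/a_n| = [(5(n+1) + 1)/(5n + 1)] · 3·5/4 → 15/4.
The series converges when 15/4 · |t − 8| < 1, giving R = 4/15.

R = 4/15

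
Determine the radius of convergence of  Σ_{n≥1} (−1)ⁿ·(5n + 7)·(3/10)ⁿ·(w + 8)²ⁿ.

R = √30/3

Apply the ratio test: |a_{n+1}| / |a_n| = [(5(n+1) + 7)/(5n + 7)] · 3/10, which tends to 3/10 as n → ∞.
Since the exponent of (w + 8) increases by 2 each term, convergence requires |w + 8|² < 10/3, hence R = √30/3.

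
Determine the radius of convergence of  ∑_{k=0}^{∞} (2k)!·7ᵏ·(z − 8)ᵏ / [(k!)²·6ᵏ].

Apply the ratio test: |a_{k+1}| / |a_k| = (2k+1)·(2k+2)/(k+1)² · 7/6, which tends to 14/3 as k → ∞.
The series converges when 14/3 · |z − 8| < 1, giving R = 3/14.

R = 3/14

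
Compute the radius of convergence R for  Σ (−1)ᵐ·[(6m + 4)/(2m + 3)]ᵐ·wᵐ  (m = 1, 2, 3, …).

By the Cauchy root test, |a_m|^(1/m) = (6m + 4)/(2m + 3) → 3.
Convergence for |w| · 3 < 1, i.e. |w| < 1/3. So R = 1/3.

R = 1/3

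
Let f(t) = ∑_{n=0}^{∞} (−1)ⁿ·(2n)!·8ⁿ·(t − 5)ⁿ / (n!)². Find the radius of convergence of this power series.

R = 1/32

Ratio test: |a_{n+1}/a_n| = (2n+1)·(2n+2)/(n+1)² · 8 → 32 as n → ∞.
Hence the series converges for |t − 5| < 1/(32) = 1/32, so the radius of convergence is 1/32.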